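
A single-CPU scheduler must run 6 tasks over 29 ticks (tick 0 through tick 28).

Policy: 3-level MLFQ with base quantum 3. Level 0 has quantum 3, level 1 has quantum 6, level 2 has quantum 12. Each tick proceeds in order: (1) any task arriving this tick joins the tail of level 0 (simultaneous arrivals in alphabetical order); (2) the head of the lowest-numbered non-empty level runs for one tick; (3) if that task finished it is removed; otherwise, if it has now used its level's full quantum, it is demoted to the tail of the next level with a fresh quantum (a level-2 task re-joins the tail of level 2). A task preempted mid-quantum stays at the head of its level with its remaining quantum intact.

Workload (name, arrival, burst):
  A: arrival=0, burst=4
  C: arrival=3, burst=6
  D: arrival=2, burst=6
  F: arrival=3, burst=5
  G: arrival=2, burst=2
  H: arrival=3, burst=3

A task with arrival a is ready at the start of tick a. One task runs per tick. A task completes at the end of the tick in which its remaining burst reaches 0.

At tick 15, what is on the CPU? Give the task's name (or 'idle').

running at tick 15 = H

t=0: L0/L1/L2 = A/-/- → run A
t=1: L0/L1/L2 = A/-/- → run A
t=2: L0/L1/L2 = ADG/-/- → run A
t=3: L0/L1/L2 = DGCFH/A/- → run D
t=4: L0/L1/L2 = DGCFH/A/- → run D
t=5: L0/L1/L2 = DGCFH/A/- → run D
t=6: L0/L1/L2 = GCFH/AD/- → run G
t=7: L0/L1/L2 = GCFH/AD/- → run G
t=8: L0/L1/L2 = CFH/AD/- → run C
t=9: L0/L1/L2 = CFH/AD/- → run C
t=10: L0/L1/L2 = CFH/AD/- → run C
t=11: L0/L1/L2 = FH/ADC/- → run F
t=12: L0/L1/L2 = FH/ADC/- → run F
t=13: L0/L1/L2 = FH/ADC/- → run F
t=14: L0/L1/L2 = H/ADCF/- → run H
t=15: L0/L1/L2 = H/ADCF/- → run H
t=16: L0/L1/L2 = H/ADCF/- → run H
t=17: L0/L1/L2 = -/ADCF/- → run A
t=18: L0/L1/L2 = -/DCF/- → run D
t=19: L0/L1/L2 = -/DCF/- → run D
t=20: L0/L1/L2 = -/DCF/- → run D
t=21: L0/L1/L2 = -/CF/- → run C
t=22: L0/L1/L2 = -/CF/- → run C
t=23: L0/L1/L2 = -/CF/- → run C
t=24: L0/L1/L2 = -/F/- → run F
t=25: L0/L1/L2 = -/F/- → run F
t=26: (idle)
t=27: (idle)
t=28: (idle)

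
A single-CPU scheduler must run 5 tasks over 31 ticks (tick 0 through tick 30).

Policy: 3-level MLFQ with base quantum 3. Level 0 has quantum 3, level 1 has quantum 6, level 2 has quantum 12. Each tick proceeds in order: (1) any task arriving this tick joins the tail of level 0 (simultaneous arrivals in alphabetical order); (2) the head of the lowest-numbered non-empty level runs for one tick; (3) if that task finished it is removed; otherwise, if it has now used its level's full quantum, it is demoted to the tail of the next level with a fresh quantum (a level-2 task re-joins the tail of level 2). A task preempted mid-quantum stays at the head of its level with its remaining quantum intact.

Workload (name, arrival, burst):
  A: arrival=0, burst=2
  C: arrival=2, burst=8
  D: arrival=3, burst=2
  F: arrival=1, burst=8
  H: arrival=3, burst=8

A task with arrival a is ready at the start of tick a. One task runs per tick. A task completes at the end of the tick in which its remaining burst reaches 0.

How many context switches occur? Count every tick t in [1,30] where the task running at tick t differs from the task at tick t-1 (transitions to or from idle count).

t=0: L0/L1/L2 = A/-/- → run A
t=1: L0/L1/L2 = AF/-/- → run A
t=2: L0/L1/L2 = FC/-/- → run F
t=3: L0/L1/L2 = FCDH/-/- → run F
t=4: L0/L1/L2 = FCDH/-/- → run F
t=5: L0/L1/L2 = CDH/F/- → run C
t=6: L0/L1/L2 = CDH/F/- → run C
t=7: L0/L1/L2 = CDH/F/- → run C
t=8: L0/L1/L2 = DH/FC/- → run D
t=9: L0/L1/L2 = DH/FC/- → run D
t=10: L0/L1/L2 = H/FC/- → run H
t=11: L0/L1/L2 = H/FC/- → run H
t=12: L0/L1/L2 = H/FC/- → run H
t=13: L0/L1/L2 = -/FCH/- → run F
t=14: L0/L1/L2 = -/FCH/- → run F
t=15: L0/L1/L2 = -/FCH/- → run F
t=16: L0/L1/L2 = -/FCH/- → run F
t=17: L0/L1/L2 = -/FCH/- → run F
t=18: L0/L1/L2 = -/CH/- → run C
t=19: L0/L1/L2 = -/CH/- → run C
t=20: L0/L1/L2 = -/CH/- → run C
t=21: L0/L1/L2 = -/CH/- → run C
t=22: L0/L1/L2 = -/CH/- → run C
t=23: L0/L1/L2 = -/H/- → run H
t=24: L0/L1/L2 = -/H/- → run H
t=25: L0/L1/L2 = -/H/- → run H
t=26: L0/L1/L2 = -/H/- → run H
t=27: L0/L1/L2 = -/H/- → run H
t=28: (idle)
t=29: (idle)
t=30: (idle)

context switches = 8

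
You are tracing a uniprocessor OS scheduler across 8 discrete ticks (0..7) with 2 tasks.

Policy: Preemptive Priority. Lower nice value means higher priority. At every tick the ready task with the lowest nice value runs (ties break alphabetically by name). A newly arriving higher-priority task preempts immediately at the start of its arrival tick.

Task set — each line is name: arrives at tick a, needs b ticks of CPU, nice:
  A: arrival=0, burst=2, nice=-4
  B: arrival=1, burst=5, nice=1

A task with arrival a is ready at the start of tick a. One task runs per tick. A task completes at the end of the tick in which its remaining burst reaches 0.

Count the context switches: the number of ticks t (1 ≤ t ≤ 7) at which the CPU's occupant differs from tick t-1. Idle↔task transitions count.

t=0: ready={A} → run A
t=1: ready={A,B} → run A
t=2: ready={B} → run B
t=3: ready={B} → run B
t=4: ready={B} → run B
t=5: ready={B} → run B
t=6: ready={B} → run B
t=7: (idle)

context switches = 2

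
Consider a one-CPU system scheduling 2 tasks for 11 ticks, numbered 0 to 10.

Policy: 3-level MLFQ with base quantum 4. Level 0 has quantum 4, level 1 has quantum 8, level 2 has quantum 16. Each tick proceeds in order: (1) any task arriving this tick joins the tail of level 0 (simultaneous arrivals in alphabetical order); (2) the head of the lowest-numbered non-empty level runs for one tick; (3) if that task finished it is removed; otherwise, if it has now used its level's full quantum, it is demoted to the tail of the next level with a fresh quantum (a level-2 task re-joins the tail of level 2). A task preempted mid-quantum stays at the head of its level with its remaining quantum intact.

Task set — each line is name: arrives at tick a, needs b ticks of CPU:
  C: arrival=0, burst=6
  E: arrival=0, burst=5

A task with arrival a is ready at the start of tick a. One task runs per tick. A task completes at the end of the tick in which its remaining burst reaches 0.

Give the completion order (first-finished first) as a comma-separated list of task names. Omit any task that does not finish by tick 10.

completion order = C, E

t=0: L0/L1/L2 = CE/-/- → run C
t=1: L0/L1/L2 = CE/-/- → run C
t=2: L0/L1/L2 = CE/-/- → run C
t=3: L0/L1/L2 = CE/-/- → run C
t=4: L0/L1/L2 = E/C/- → run E
t=5: L0/L1/L2 = E/C/- → run E
t=6: L0/L1/L2 = E/C/- → run E
t=7: L0/L1/L2 = E/C/- → run E
t=8: L0/L1/L2 = -/CE/- → run C
t=9: L0/L1/L2 = -/CE/- → run C
t=10: L0/L1/L2 = -/E/- → run E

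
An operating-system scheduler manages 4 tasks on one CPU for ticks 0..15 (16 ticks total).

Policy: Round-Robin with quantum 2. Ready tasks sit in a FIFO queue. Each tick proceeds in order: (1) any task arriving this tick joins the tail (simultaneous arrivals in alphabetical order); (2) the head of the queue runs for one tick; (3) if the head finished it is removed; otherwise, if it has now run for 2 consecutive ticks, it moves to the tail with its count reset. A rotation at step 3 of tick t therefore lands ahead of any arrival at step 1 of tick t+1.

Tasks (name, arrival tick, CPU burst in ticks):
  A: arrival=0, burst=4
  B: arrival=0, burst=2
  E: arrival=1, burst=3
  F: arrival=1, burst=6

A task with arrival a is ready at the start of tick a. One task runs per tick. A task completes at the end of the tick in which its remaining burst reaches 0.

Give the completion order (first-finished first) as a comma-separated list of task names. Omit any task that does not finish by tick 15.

completion order = B, A, E, F

t=0: queue=[A,B] q_used=0 → run A
t=1: queue=[A,B,E,F] q_used=1 → run A
t=2: queue=[B,E,F,A] q_used=0 → run B
t=3: queue=[B,E,F,A] q_used=1 → run B
t=4: queue=[E,F,A] q_used=0 → run E
t=5: queue=[E,F,A] q_used=1 → run E
t=6: queue=[F,A,E] q_used=0 → run F
t=7: queue=[F,A,E] q_used=1 → run F
t=8: queue=[A,E,F] q_used=0 → run A
t=9: queue=[A,E,F] q_used=1 → run A
t=10: queue=[E,F] q_used=0 → run E
t=11: queue=[F] q_used=0 → run F
t=12: queue=[F] q_used=1 → run F
t=13: queue=[F] q_used=0 → run F
t=14: queue=[F] q_used=1 → run F
t=15: (idle)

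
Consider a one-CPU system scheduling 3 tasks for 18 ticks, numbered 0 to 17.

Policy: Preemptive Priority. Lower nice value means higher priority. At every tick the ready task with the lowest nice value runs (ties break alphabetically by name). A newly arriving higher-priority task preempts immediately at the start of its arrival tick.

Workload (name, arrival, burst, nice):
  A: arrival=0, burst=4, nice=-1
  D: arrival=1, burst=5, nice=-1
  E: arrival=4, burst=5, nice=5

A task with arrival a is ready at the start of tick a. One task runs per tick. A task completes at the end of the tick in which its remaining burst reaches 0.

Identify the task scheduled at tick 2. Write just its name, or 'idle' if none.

running at tick 2 = A

t=0: ready={A} → run A
t=1: ready={A,D} → run A
t=2: ready={A,D} → run A
t=3: ready={A,D} → run A
t=4: ready={D,E} → run D
t=5: ready={D,E} → run D
t=6: ready={D,E} → run D
t=7: ready={D,E} → run D
t=8: ready={D,E} → run D
t=9: ready={E} → run E
t=10: ready={E} → run E
t=11: ready={E} → run E
t=12: ready={E} → run E
t=13: ready={E} → run E
t=14: (idle)
t=15: (idle)
t=16: (idle)
t=17: (idle)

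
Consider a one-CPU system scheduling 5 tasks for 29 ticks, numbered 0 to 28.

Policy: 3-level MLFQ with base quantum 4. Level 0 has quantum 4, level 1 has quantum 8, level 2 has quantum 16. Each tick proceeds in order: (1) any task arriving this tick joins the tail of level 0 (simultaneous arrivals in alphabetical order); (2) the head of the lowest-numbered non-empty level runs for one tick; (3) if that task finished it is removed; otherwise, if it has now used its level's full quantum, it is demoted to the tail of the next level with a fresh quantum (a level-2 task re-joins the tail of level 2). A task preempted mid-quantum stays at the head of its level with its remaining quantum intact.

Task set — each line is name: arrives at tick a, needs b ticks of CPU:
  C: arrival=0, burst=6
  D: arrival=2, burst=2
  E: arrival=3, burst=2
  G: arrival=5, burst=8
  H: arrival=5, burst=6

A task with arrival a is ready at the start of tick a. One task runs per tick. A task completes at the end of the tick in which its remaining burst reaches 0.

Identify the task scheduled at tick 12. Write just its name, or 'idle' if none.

running at tick 12 = H

t=0: L0/L1/L2 = C/-/- → run C
t=1: L0/L1/L2 = C/-/- → run C
t=2: L0/L1/L2 = CD/-/- → run C
t=3: L0/L1/L2 = CDE/-/- → run C
t=4: L0/L1/L2 = DE/C/- → run D
t=5: L0/L1/L2 = DEGH/C/- → run D
t=6: L0/L1/L2 = EGH/C/- → run E
t=7: L0/L1/L2 = EGH/C/- → run E
t=8: L0/L1/L2 = GH/C/- → run G
t=9: L0/L1/L2 = GH/C/- → run G
t=10: L0/L1/L2 = GH/C/- → run G
t=11: L0/L1/L2 = GH/C/- → run G
t=12: L0/L1/L2 = H/CG/- → run H
t=13: L0/L1/L2 = H/CG/- → run H
t=14: L0/L1/L2 = H/CG/- → run H
t=15: L0/L1/L2 = H/CG/- → run H
t=16: L0/L1/L2 = -/CGH/- → run C
t=17: L0/L1/L2 = -/CGH/- → run C
t=18: L0/L1/L2 = -/GH/- → run G
t=19: L0/L1/L2 = -/GH/- → run G
t=20: L0/L1/L2 = -/GH/- → run G
t=21: L0/L1/L2 = -/GH/- → run G
t=22: L0/L1/L2 = -/H/- → run H
t=23: L0/L1/L2 = -/H/- → run H
t=24: (idle)
t=25: (idle)
t=26: (idle)
t=27: (idle)
t=28: (idle)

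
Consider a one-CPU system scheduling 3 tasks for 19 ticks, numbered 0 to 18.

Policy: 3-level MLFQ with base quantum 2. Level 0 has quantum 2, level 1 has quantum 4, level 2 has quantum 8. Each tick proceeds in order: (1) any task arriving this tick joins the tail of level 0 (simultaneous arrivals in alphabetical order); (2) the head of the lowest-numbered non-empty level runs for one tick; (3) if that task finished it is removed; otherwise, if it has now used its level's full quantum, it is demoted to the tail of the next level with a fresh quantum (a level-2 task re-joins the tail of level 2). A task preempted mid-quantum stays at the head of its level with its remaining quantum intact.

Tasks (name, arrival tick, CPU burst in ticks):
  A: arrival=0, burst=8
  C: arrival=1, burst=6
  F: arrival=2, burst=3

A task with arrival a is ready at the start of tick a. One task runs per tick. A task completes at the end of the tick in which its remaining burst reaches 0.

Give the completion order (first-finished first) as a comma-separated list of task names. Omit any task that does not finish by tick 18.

t=0: L0/L1/L2 = A/-/- → run A
t=1: L0/L1/L2 = AC/-/- → run A
t=2: L0/L1/L2 = CF/A/- → run C
t=3: L0/L1/L2 = CF/A/- → run C
t=4: L0/L1/L2 = F/AC/- → run F
t=5: L0/L1/L2 = F/AC/- → run F
t=6: L0/L1/L2 = -/ACF/- → run A
t=7: L0/L1/L2 = -/ACF/- → run A
t=8: L0/L1/L2 = -/ACF/- → run A
t=9: L0/L1/L2 = -/ACF/- → run A
t=10: L0/L1/L2 = -/CF/A → run C
t=11: L0/L1/L2 = -/CF/A → run C
t=12: L0/L1/L2 = -/CF/A → run C
t=13: L0/L1/L2 = -/CF/A → run C
t=14: L0/L1/L2 = -/F/A → run F
t=15: L0/L1/L2 = -/-/A → run A
t=16: L0/L1/L2 = -/-/A → run A
t=17: (idle)
t=18: (idle)

completion order = C, F, A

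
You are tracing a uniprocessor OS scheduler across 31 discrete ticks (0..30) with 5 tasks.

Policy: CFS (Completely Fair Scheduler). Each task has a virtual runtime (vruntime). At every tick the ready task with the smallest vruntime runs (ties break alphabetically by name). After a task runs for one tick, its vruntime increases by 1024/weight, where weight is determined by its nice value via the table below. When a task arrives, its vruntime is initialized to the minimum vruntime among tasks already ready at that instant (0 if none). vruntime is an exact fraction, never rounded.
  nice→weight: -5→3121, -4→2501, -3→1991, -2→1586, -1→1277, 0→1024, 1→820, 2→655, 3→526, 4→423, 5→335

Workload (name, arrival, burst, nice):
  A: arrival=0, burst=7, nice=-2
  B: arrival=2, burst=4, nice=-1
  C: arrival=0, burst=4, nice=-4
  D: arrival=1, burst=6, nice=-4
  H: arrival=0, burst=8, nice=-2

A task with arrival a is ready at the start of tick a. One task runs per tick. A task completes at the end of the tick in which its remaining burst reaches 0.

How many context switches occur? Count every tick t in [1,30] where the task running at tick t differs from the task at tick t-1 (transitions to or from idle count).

context switches = 28

t=0: vr[A=0 C=0 H=0] → run A
t=1: vr[A=512/793 C=0 D=0 H=0] → run C
t=2: vr[A=512/793 B=0 C=1024/2501 D=0 H=0] → run B
t=3: vr[A=512/793 B=1024/1277 C=1024/2501 D=0 H=0] → run D
t=4: vr[A=512/793 B=1024/1277 C=1024/2501 D=1024/2501 H=0] → run H
t=5: vr[A=512/793 B=1024/1277 C=1024/2501 D=1024/2501 H=512/793] → run C
t=6: vr[A=512/793 B=1024/1277 C=2048/2501 D=1024/2501 H=512/793] → run D
t=7: vr[A=512/793 B=1024/1277 C=2048/2501 D=2048/2501 H=512/793] → run A
t=8: vr[A=1024/793 B=1024/1277 C=2048/2501 D=2048/2501 H=512/793] → run H
t=9: vr[A=1024/793 B=1024/1277 C=2048/2501 D=2048/2501 H=1024/793] → run B
t=10: vr[A=1024/793 B=2048/1277 C=2048/2501 D=2048/2501 H=1024/793] → run C
t=11: vr[A=1024/793 B=2048/1277 C=3072/2501 D=2048/2501 H=1024/793] → run D
t=12: vr[A=1024/793 B=2048/1277 C=3072/2501 D=3072/2501 H=1024/793] → run C
t=13: vr[A=1024/793 B=2048/1277 D=3072/2501 H=1024/793] → run D
t=14: vr[A=1024/793 B=2048/1277 D=4096/2501 H=1024/793] → run A
t=15: vr[A=1536/793 B=2048/1277 D=4096/2501 H=1024/793] → run H
t=16: vr[A=1536/793 B=2048/1277 D=4096/2501 H=1536/793] → run B
t=17: vr[A=1536/793 B=3072/1277 D=4096/2501 H=1536/793] → run D
t=18: vr[A=1536/793 B=3072/1277 D=5120/2501 H=1536/793] → run A
t=19: vr[A=2048/793 B=3072/1277 D=5120/2501 H=1536/793] → run H
t=20: vr[A=2048/793 B=3072/1277 D=5120/2501 H=2048/793] → run D
t=21: vr[A=2048/793 B=3072/1277 H=2048/793] → run B
t=22: vr[A=2048/793 H=2048/793] → run A
t=23: vr[A=2560/793 H=2048/793] → run H
t=24: vr[A=2560/793 H=2560/793] → run A
t=25: vr[A=3072/793 H=2560/793] → run H
t=26: vr[A=3072/793 H=3072/793] → run A
t=27: vr[H=3072/793] → run H
t=28: vr[H=3584/793] → run H
t=29: (idle)
t=30: (idle)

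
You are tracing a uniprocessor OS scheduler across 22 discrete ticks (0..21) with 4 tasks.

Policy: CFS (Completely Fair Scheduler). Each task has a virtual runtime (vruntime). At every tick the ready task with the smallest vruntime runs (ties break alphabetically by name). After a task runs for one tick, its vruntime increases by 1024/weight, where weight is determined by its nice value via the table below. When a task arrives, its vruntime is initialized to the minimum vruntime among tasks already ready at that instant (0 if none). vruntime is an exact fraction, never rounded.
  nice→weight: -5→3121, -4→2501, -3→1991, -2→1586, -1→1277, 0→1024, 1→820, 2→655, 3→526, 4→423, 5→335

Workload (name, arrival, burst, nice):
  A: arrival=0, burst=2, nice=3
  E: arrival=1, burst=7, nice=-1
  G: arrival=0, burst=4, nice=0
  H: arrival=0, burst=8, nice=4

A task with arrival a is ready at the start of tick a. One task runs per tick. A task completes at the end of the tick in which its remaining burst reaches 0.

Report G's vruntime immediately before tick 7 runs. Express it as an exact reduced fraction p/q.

vruntime(G, start of tick 7) = 2/1

t=0: vr[A=0 G=0 H=0] → run A
t=1: vr[A=512/263 E=0 G=0 H=0] → run E
t=2: vr[A=512/263 E=1024/1277 G=0 H=0] → run G
t=3: vr[A=512/263 E=1024/1277 G=1 H=0] → run H
t=4: vr[A=512/263 E=1024/1277 G=1 H=1024/423] → run E
t=5: vr[A=512/263 E=2048/1277 G=1 H=1024/423] → run G
t=6: vr[A=512/263 E=2048/1277 G=2 H=1024/423] → run E
t=7: vr[A=512/263 E=3072/1277 G=2 H=1024/423] → run A
t=8: vr[E=3072/1277 G=2 H=1024/423] → run G
t=9: vr[E=3072/1277 G=3 H=1024/423] → run E
t=10: vr[E=4096/1277 G=3 H=1024/423] → run H
t=11: vr[E=4096/1277 G=3 H=2048/423] → run G
t=12: vr[E=4096/1277 H=2048/423] → run E
t=13: vr[E=5120/1277 H=2048/423] → run E
t=14: vr[E=6144/1277 H=2048/423] → run E
t=15: vr[H=2048/423] → run H
t=16: vr[H=1024/141] → run H
t=17: vr[H=4096/423] → run H
t=18: vr[H=5120/423] → run H
t=19: vr[H=2048/141] → run H
t=20: vr[H=7168/423] → run H
t=21: (idle)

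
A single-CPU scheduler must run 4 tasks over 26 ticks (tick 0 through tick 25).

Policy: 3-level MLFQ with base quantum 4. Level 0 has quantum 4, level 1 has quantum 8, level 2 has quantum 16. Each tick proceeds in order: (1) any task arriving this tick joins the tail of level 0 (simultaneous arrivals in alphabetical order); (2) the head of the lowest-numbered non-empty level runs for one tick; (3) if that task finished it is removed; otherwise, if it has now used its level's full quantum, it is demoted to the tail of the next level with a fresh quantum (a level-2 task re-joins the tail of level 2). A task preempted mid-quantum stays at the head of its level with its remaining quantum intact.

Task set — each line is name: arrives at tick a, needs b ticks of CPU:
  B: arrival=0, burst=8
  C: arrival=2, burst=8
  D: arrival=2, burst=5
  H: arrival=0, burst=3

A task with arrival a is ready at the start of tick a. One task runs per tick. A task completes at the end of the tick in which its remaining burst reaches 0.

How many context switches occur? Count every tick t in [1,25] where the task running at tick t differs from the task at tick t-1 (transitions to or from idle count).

context switches = 7

t=0: L0/L1/L2 = BH/-/- → run B
t=1: L0/L1/L2 = BH/-/- → run B
t=2: L0/L1/L2 = BHCD/-/- → run B
t=3: L0/L1/L2 = BHCD/-/- → run B
t=4: L0/L1/L2 = HCD/B/- → run H
t=5: L0/L1/L2 = HCD/B/- → run H
t=6: L0/L1/L2 = HCD/B/- → run H
t=7: L0/L1/L2 = CD/B/- → run C
t=8: L0/L1/L2 = CD/B/- → run C
t=9: L0/L1/L2 = CD/B/- → run C
t=10: L0/L1/L2 = CD/B/- → run C
t=11: L0/L1/L2 = D/BC/- → run D
t=12: L0/L1/L2 = D/BC/- → run D
t=13: L0/L1/L2 = D/BC/- → run D
t=14: L0/L1/L2 = D/BC/- → run D
t=15: L0/L1/L2 = -/BCD/- → run B
t=16: L0/L1/L2 = -/BCD/- → run B
t=17: L0/L1/L2 = -/BCD/- → run B
t=18: L0/L1/L2 = -/BCD/- → run B
t=19: L0/L1/L2 = -/CD/- → run C
t=20: L0/L1/L2 = -/CD/- → run C
t=21: L0/L1/L2 = -/CD/- → run C
t=22: L0/L1/L2 = -/CD/- → run C
t=23: L0/L1/L2 = -/D/- → run D
t=24: (idle)
t=25: (idle)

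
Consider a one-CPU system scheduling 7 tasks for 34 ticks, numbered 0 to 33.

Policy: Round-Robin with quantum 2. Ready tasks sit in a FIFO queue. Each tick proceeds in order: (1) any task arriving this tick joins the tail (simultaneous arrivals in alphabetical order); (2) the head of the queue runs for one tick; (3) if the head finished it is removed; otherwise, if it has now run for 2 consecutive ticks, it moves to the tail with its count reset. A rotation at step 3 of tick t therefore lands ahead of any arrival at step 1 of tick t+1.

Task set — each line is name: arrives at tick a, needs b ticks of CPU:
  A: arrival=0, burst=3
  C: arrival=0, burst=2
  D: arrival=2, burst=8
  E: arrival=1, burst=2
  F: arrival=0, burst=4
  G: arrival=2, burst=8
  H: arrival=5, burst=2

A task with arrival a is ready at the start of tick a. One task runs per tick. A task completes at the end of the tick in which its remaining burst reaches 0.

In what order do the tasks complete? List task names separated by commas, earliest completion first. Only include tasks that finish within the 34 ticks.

t=0: queue=[A,C,F] q_used=0 → run A
t=1: queue=[A,C,F,E] q_used=1 → run A
t=2: queue=[C,F,E,A,D,G] q_used=0 → run C
t=3: queue=[C,F,E,A,D,G] q_used=1 → run C
t=4: queue=[F,E,A,D,G] q_used=0 → run F
t=5: queue=[F,E,A,D,G,H] q_used=1 → run F
t=6: queue=[E,A,D,G,H,F] q_used=0 → run E
t=7: queue=[E,A,D,G,H,F] q_used=1 → run E
t=8: queue=[A,D,G,H,F] q_used=0 → run A
t=9: queue=[D,G,H,F] q_used=0 → run D
t=10: queue=[D,G,H,F] q_used=1 → run D
t=11: queue=[G,H,F,D] q_used=0 → run G
t=12: queue=[G,H,F,D] q_used=1 → run G
t=13: queue=[H,F,D,G] q_used=0 → run H
t=14: queue=[H,F,D,G] q_used=1 → run H
t=15: queue=[F,D,G] q_used=0 → run F
t=16: queue=[F,D,G] q_used=1 → run F
t=17: queue=[D,G] q_used=0 → run D
t=18: queue=[D,G] q_used=1 → run D
t=19: queue=[G,D] q_used=0 → run G
t=20: queue=[G,D] q_used=1 → run G
t=21: queue=[D,G] q_used=0 → run D
t=22: queue=[D,G] q_used=1 → run D
t=23: queue=[G,D] q_used=0 → run G
t=24: queue=[G,D] q_used=1 → run G
t=25: queue=[D,G] q_used=0 → run D
t=26: queue=[D,G] q_used=1 → run D
t=27: queue=[G] q_used=0 → run G
t=28: queue=[G] q_used=1 → run G
t=29: (idle)
t=30: (idle)
t=31: (idle)
t=32: (idle)
t=33: (idle)

completion order = C, E, A, H, F, D, G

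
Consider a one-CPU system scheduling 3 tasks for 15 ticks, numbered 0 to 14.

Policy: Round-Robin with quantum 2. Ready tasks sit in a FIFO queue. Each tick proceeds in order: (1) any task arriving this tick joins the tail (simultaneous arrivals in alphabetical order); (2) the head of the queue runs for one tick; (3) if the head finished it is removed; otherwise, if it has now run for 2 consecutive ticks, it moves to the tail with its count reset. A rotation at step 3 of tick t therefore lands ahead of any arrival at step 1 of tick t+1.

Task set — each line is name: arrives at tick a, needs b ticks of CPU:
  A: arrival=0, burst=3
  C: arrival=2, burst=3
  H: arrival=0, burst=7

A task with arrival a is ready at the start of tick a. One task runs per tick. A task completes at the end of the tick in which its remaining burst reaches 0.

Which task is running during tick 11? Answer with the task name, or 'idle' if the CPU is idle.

t=0: queue=[A,H] q_used=0 → run A
t=1: queue=[A,H] q_used=1 → run A
t=2: queue=[H,A,C] q_used=0 → run H
t=3: queue=[H,A,C] q_used=1 → run H
t=4: queue=[A,C,H] q_used=0 → run A
t=5: queue=[C,H] q_used=0 → run C
t=6: queue=[C,H] q_used=1 → run C
t=7: queue=[H,C] q_used=0 → run H
t=8: queue=[H,C] q_used=1 → run H
t=9: queue=[C,H] q_used=0 → run C
t=10: queue=[H] q_used=0 → run H
t=11: queue=[H] q_used=1 → run H
t=12: queue=[H] q_used=0 → run H
t=13: (idle)
t=14: (idle)

running at tick 11 = H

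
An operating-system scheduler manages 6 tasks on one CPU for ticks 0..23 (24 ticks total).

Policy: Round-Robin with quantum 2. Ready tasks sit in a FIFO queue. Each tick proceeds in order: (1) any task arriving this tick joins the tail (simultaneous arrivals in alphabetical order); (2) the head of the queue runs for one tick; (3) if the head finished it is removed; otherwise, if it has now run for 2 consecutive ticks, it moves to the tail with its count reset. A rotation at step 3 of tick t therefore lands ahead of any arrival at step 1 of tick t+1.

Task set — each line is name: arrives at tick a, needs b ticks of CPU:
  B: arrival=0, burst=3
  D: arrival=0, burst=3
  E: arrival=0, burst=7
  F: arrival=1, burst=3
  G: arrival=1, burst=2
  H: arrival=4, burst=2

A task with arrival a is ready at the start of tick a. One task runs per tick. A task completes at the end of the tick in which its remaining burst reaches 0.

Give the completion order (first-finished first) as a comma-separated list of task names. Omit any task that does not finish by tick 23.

t=0: queue=[B,D,E] q_used=0 → run B
t=1: queue=[B,D,E,F,G] q_used=1 → run B
t=2: queue=[D,E,F,G,B] q_used=0 → run D
t=3: queue=[D,E,F,G,B] q_used=1 → run D
t=4: queue=[E,F,G,B,D,H] q_used=0 → run E
t=5: queue=[E,F,G,B,D,H] q_used=1 → run E
t=6: queue=[F,G,B,D,H,E] q_used=0 → run F
t=7: queue=[F,G,B,D,H,E] q_used=1 → run F
t=8: queue=[G,B,D,H,E,F] q_used=0 → run G
t=9: queue=[G,B,D,H,E,F] q_used=1 → run G
t=10: queue=[B,D,H,E,F] q_used=0 → run B
t=11: queue=[D,H,E,F] q_used=0 → run D
t=12: queue=[H,E,F] q_used=0 → run H
t=13: queue=[H,E,F] q_used=1 → run H
t=14: queue=[E,F] q_used=0 → run E
t=15: queue=[E,F] q_used=1 → run E
t=16: queue=[F,E] q_used=0 → run F
t=17: queue=[E] q_used=0 → run E
t=18: queue=[E] q_used=1 → run E
t=19: queue=[E] q_used=0 → run E
t=20: (idle)
t=21: (idle)
t=22: (idle)
t=23: (idle)

completion order = G, B, D, H, F, E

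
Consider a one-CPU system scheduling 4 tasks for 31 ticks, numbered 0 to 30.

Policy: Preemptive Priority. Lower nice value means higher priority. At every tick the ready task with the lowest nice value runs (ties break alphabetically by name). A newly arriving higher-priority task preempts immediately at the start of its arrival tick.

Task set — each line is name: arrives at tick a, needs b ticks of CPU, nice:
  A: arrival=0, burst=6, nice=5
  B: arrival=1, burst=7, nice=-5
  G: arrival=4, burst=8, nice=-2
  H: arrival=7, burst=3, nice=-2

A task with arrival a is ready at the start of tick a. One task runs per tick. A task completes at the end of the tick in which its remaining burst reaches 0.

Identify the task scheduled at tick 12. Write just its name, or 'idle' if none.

t=0: ready={A} → run A
t=1: ready={A,B} → run B
t=2: ready={A,B} → run B
t=3: ready={A,B} → run B
t=4: ready={A,B,G} → run B
t=5: ready={A,B,G} → run B
t=6: ready={A,B,G} → run B
t=7: ready={A,B,G,H} → run B
t=8: ready={A,G,H} → run G
t=9: ready={A,G,H} → run G
t=10: ready={A,G,H} → run G
t=11: ready={A,G,H} → run G
t=12: ready={A,G,H} → run G
t=13: ready={A,G,H} → run G
t=14: ready={A,G,H} → run G
t=15: ready={A,G,H} → run G
t=16: ready={A,H} → run H
t=17: ready={A,H} → run H
t=18: ready={A,H} → run H
t=19: ready={A} → run A
t=20: ready={A} → run A
t=21: ready={A} → run A
t=22: ready={A} → run A
t=23: ready={A} → run A
t=24: (idle)
t=25: (idle)
t=26: (idle)
t=27: (idle)
t=28: (idle)
t=29: (idle)
t=30: (idle)

running at tick 12 = G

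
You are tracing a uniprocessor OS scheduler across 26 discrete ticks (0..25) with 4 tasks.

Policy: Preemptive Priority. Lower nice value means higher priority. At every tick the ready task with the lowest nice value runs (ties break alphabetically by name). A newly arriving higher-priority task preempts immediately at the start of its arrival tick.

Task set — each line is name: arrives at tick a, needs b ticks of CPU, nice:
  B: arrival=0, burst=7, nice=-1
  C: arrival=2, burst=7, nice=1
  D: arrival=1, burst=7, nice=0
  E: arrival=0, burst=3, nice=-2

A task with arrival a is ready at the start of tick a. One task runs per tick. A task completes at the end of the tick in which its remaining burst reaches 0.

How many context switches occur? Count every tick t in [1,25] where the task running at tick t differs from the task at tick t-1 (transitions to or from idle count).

t=0: ready={B,E} → run E
t=1: ready={B,D,E} → run E
t=2: ready={B,C,D,E} → run E
t=3: ready={B,C,D} → run B
t=4: ready={B,C,D} → run B
t=5: ready={B,C,D} → run B
t=6: ready={B,C,D} → run B
t=7: ready={B,C,D} → run B
t=8: ready={B,C,D} → run B
t=9: ready={B,C,D} → run B
t=10: ready={C,D} → run D
t=11: ready={C,D} → run D
t=12: ready={C,D} → run D
t=13: ready={C,D} → run D
t=14: ready={C,D} → run D
t=15: ready={C,D} → run D
t=16: ready={C,D} → run D
t=17: ready={C} → run C
t=18: ready={C} → run C
t=19: ready={C} → run C
t=20: ready={C} → run C
t=21: ready={C} → run C
t=22: ready={C} → run C
t=23: ready={C} → run C
t=24: (idle)
t=25: (idle)

context switches = 4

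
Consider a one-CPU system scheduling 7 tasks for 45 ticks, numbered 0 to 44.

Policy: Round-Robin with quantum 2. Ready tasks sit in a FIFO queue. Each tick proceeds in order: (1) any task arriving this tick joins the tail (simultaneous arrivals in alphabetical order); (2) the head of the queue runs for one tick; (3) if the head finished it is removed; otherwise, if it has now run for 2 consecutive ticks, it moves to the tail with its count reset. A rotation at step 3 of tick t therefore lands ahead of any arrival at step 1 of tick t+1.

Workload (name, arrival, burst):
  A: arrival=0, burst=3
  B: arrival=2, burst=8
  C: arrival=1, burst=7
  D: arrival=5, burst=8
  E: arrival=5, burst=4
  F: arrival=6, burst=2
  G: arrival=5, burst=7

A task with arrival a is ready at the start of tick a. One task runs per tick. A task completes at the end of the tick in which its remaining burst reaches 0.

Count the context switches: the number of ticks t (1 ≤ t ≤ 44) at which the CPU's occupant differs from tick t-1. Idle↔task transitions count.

context switches = 21

t=0: queue=[A] q_used=0 → run A
t=1: queue=[A,C] q_used=1 → run A
t=2: queue=[C,A,B] q_used=0 → run C
t=3: queue=[C,A,B] q_used=1 → run C
t=4: queue=[A,B,C] q_used=0 → run A
t=5: queue=[B,C,D,E,G] q_used=0 → run B
t=6: queue=[B,C,D,E,G,F] q_used=1 → run B
t=7: queue=[C,D,E,G,F,B] q_used=0 → run C
t=8: queue=[C,D,E,G,F,B] q_used=1 → run C
t=9: queue=[D,E,G,F,B,C] q_used=0 → run D
t=10: queue=[D,E,G,F,B,C] q_used=1 → run D
t=11: queue=[E,G,F,B,C,D] q_used=0 → run E
t=12: queue=[E,G,F,B,C,D] q_used=1 → run E
t=13: queue=[G,F,B,C,D,E] q_used=0 → run G
t=14: queue=[G,F,B,C,D,E] q_used=1 → run G
t=15: queue=[F,B,C,D,E,G] q_used=0 → run F
t=16: queue=[F,B,C,D,E,G] q_used=1 → run F
t=17: queue=[B,C,D,E,G] q_used=0 → run B
t=18: queue=[B,C,D,E,G] q_used=1 → run B
t=19: queue=[C,D,E,G,B] q_used=0 → run C
t=20: queue=[C,D,E,G,B] q_used=1 → run C
t=21: queue=[D,E,G,B,C] q_used=0 → run D
t=22: queue=[D,E,G,B,C] q_used=1 → run D
t=23: queue=[E,G,B,C,D] q_used=0 → run E
t=24: queue=[E,G,B,C,D] q_used=1 → run E
t=25: queue=[G,B,C,D] q_used=0 → run G
t=26: queue=[G,B,C,D] q_used=1 → run G
t=27: queue=[B,C,D,G] q_used=0 → run B
t=28: queue=[B,C,D,G] q_used=1 → run B
t=29: queue=[C,D,G,B] q_used=0 → run C
t=30: queue=[D,G,B] q_used=0 → run D
t=31: queue=[D,G,B] q_used=1 → run D
t=32: queue=[G,B,D] q_used=0 → run G
t=33: queue=[G,B,D] q_used=1 → run G
t=34: queue=[B,D,G] q_used=0 → run B
t=35: queue=[B,D,G] q_used=1 → run B
t=36: queue=[D,G] q_used=0 → run D
t=37: queue=[D,G] q_used=1 → run D
t=38: queue=[G] q_used=0 → run G
t=39: (idle)
t=40: (idle)
t=41: (idle)
t=42: (idle)
t=43: (idle)
t=44: (idle)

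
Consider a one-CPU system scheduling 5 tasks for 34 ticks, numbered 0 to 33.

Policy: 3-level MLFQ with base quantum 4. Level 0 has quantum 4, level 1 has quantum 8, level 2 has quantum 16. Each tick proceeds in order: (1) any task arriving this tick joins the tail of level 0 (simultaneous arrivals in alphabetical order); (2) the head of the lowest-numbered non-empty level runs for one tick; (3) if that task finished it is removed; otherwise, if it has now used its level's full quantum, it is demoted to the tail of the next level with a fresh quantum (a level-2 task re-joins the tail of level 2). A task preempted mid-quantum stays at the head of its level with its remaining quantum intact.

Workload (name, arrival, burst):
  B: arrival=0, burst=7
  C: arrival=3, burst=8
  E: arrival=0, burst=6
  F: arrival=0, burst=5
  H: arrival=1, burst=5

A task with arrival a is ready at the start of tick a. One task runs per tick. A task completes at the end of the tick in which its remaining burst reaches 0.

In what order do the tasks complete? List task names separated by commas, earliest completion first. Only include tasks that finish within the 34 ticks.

t=0: L0/L1/L2 = BEF/-/- → run B
t=1: L0/L1/L2 = BEFH/-/- → run B
t=2: L0/L1/L2 = BEFH/-/- → run B
t=3: L0/L1/L2 = BEFHC/-/- → run B
t=4: L0/L1/L2 = EFHC/B/- → run E
t=5: L0/L1/L2 = EFHC/B/- → run E
t=6: L0/L1/L2 = EFHC/B/- → run E
t=7: L0/L1/L2 = EFHC/B/- → run E
t=8: L0/L1/L2 = FHC/BE/- → run F
t=9: L0/L1/L2 = FHC/BE/- → run F
t=10: L0/L1/L2 = FHC/BE/- → run F
t=11: L0/L1/L2 = FHC/BE/- → run F
t=12: L0/L1/L2 = HC/BEF/- → run H
t=13: L0/L1/L2 = HC/BEF/- → run H
t=14: L0/L1/L2 = HC/BEF/- → run H
t=15: L0/L1/L2 = HC/BEF/- → run H
t=16: L0/L1/L2 = C/BEFH/- → run C
t=17: L0/L1/L2 = C/BEFH/- → run C
t=18: L0/L1/L2 = C/BEFH/- → run C
t=19: L0/L1/L2 = C/BEFH/- → run C
t=20: L0/L1/L2 = -/BEFHC/- → run B
t=21: L0/L1/L2 = -/BEFHC/- → run B
t=22: L0/L1/L2 = -/BEFHC/- → run B
t=23: L0/L1/L2 = -/EFHC/- → run E
t=24: L0/L1/L2 = -/EFHC/- → run E
t=25: L0/L1/L2 = -/FHC/- → run F
t=26: L0/L1/L2 = -/HC/- → run H
t=27: L0/L1/L2 = -/C/- → run C
t=28: L0/L1/L2 = -/C/- → run C
t=29: L0/L1/L2 = -/C/- → run C
t=30: L0/L1/L2 = -/C/- → run C
t=31: (idle)
t=32: (idle)
t=33: (idle)

completion order = B, E, F, H, C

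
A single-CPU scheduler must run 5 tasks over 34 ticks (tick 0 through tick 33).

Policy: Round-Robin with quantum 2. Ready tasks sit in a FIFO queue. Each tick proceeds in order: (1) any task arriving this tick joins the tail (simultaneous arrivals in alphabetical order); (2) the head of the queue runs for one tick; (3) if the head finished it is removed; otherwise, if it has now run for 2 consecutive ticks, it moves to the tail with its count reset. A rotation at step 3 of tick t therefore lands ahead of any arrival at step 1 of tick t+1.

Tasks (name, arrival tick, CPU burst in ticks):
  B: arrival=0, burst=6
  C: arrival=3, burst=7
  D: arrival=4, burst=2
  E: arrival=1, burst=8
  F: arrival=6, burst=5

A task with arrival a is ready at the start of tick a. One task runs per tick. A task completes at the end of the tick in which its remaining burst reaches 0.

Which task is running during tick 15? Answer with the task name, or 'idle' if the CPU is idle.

t=0: queue=[B] q_used=0 → run B
t=1: queue=[B,E] q_used=1 → run B
t=2: queue=[E,B] q_used=0 → run E
t=3: queue=[E,B,C] q_used=1 → run E
t=4: queue=[B,C,E,D] q_used=0 → run B
t=5: queue=[B,C,E,D] q_used=1 → run B
t=6: queue=[C,E,D,B,F] q_used=0 → run C
t=7: queue=[C,E,D,B,F] q_used=1 → run C
t=8: queue=[E,D,B,F,C] q_used=0 → run E
t=9: queue=[E,D,B,F,C] q_used=1 → run E
t=10: queue=[D,B,F,C,E] q_used=0 → run D
t=11: queue=[D,B,F,C,E] q_used=1 → run D
t=12: queue=[B,F,C,E] q_used=0 → run B
t=13: queue=[B,F,C,E] q_used=1 → run B
t=14: queue=[F,C,E] q_used=0 → run F
t=15: queue=[F,C,E] q_used=1 → run F
t=16: queue=[C,E,F] q_used=0 → run C
t=17: queue=[C,E,F] q_used=1 → run C
t=18: queue=[E,F,C] q_used=0 → run E
t=19: queue=[E,F,C] q_used=1 → run E
t=20: queue=[F,C,E] q_used=0 → run F
t=21: queue=[F,C,E] q_used=1 → run F
t=22: queue=[C,E,F] q_used=0 → run C
t=23: queue=[C,E,F] q_used=1 → run C
t=24: queue=[E,F,C] q_used=0 → run E
t=25: queue=[E,F,C] q_used=1 → run E
t=26: queue=[F,C] q_used=0 → run F
t=27: queue=[C] q_used=0 → run C
t=28: (idle)
t=29: (idle)
t=30: (idle)
t=31: (idle)
t=32: (idle)
t=33: (idle)

running at tick 15 = F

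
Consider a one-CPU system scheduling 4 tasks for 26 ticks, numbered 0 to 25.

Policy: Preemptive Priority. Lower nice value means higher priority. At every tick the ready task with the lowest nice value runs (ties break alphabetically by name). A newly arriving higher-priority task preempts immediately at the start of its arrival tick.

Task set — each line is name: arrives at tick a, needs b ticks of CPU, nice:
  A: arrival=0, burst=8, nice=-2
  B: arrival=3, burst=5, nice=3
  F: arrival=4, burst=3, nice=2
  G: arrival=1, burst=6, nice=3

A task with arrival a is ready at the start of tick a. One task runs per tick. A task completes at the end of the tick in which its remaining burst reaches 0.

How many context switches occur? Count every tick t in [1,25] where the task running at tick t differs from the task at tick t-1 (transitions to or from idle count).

t=0: ready={A} → run A
t=1: ready={A,G} → run A
t=2: ready={A,G} → run A
t=3: ready={A,B,G} → run A
t=4: ready={A,B,F,G} → run A
t=5: ready={A,B,F,G} → run A
t=6: ready={A,B,F,G} → run A
t=7: ready={A,B,F,G} → run A
t=8: ready={B,F,G} → run F
t=9: ready={B,F,G} → run F
t=10: ready={B,F,G} → run F
t=11: ready={B,G} → run B
t=12: ready={B,G} → run B
t=13: ready={B,G} → run B
t=14: ready={B,G} → run B
t=15: ready={B,G} → run B
t=16: ready={G} → run G
t=17: ready={G} → run G
t=18: ready={G} → run G
t=19: ready={G} → run G
t=20: ready={G} → run G
t=21: ready={G} → run G
t=22: (idle)
t=23: (idle)
t=24: (idle)
t=25: (idle)

context switches = 4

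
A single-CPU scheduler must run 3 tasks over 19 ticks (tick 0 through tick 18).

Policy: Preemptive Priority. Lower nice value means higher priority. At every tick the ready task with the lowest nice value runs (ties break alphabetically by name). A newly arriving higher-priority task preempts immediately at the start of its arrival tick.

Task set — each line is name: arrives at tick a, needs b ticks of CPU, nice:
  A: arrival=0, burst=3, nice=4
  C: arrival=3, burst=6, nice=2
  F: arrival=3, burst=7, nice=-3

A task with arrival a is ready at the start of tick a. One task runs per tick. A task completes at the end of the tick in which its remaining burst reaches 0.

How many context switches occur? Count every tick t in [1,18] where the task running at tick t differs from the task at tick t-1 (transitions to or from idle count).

t=0: ready={A} → run A
t=1: ready={A} → run A
t=2: ready={A} → run A
t=3: ready={C,F} → run F
t=4: ready={C,F} → run F
t=5: ready={C,F} → run F
t=6: ready={C,F} → run F
t=7: ready={C,F} → run F
t=8: ready={C,F} → run F
t=9: ready={C,F} → run F
t=10: ready={C} → run C
t=11: ready={C} → run C
t=12: ready={C} → run C
t=13: ready={C} → run C
t=14: ready={C} → run C
t=15: ready={C} → run C
t=16: (idle)
t=17: (idle)
t=18: (idle)

context switches = 3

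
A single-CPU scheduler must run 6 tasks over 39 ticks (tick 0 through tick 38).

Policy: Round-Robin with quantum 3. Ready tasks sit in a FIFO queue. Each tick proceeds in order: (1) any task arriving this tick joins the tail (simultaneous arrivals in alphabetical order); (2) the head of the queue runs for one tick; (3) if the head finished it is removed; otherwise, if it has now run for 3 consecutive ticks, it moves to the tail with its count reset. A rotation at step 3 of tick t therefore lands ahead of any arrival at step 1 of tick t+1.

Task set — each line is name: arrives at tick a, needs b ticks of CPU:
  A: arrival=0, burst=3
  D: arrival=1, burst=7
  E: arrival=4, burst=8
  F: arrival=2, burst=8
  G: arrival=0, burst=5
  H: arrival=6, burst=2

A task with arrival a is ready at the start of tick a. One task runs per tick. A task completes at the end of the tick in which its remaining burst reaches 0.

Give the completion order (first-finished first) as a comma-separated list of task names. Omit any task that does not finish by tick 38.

completion order = A, G, H, D, F, E

t=0: queue=[A,G] q_used=0 → run A
t=1: queue=[A,G,D] q_used=1 → run A
t=2: queue=[A,G,D,F] q_used=2 → run A
t=3: queue=[G,D,F] q_used=0 → run G
t=4: queue=[G,D,F,E] q_used=1 → run G
t=5: queue=[G,D,F,E] q_used=2 → run G
t=6: queue=[D,F,E,G,H] q_used=0 → run D
t=7: queue=[D,F,E,G,H] q_used=1 → run D
t=8: queue=[D,F,E,G,H] q_used=2 → run D
t=9: queue=[F,E,G,H,D] q_used=0 → run F
t=10: queue=[F,E,G,H,D] q_used=1 → run F
t=11: queue=[F,E,G,H,D] q_used=2 → run F
t=12: queue=[E,G,H,D,F] q_used=0 → run E
t=13: queue=[E,G,H,D,F] q_used=1 → run E
t=14: queue=[E,G,H,D,F] q_used=2 → run E
t=15: queue=[G,H,D,F,E] q_used=0 → run G
t=16: queue=[G,H,D,F,E] q_used=1 → run G
t=17: queue=[H,D,F,E] q_used=0 → run H
t=18: queue=[H,D,F,E] q_used=1 → run H
t=19: queue=[D,F,E] q_used=0 → run D
t=20: queue=[D,F,E] q_used=1 → run D
t=21: queue=[D,F,E] q_used=2 → run D
t=22: queue=[F,E,D] q_used=0 → run F
t=23: queue=[F,E,D] q_used=1 → run F
t=24: queue=[F,E,D] q_used=2 → run F
t=25: queue=[E,D,F] q_used=0 → run E
t=26: queue=[E,D,F] q_used=1 → run E
t=27: queue=[E,D,F] q_used=2 → run E
t=28: queue=[D,F,E] q_used=0 → run D
t=29: queue=[F,E] q_used=0 → run F
t=30: queue=[F,E] q_used=1 → run F
t=31: queue=[E] q_used=0 → run E
t=32: queue=[E] q_used=1 → run E
t=33: (idle)
t=34: (idle)
t=35: (idle)
t=36: (idle)
t=37: (idle)
t=38: (idle)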